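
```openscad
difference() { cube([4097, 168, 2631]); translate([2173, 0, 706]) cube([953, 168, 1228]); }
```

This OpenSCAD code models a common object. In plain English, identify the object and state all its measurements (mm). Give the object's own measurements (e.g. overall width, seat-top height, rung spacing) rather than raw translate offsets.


A wall 4097 mm long (x), 168 mm thick (y), 2631 mm tall, with a rectangular window opening cut through it. The opening is 953 mm wide and 1228 mm tall; its sill is at z = 706 mm and its near (−x) edge is 2173 mm from the wall's −x end. The opening passes through the full wall thickness.


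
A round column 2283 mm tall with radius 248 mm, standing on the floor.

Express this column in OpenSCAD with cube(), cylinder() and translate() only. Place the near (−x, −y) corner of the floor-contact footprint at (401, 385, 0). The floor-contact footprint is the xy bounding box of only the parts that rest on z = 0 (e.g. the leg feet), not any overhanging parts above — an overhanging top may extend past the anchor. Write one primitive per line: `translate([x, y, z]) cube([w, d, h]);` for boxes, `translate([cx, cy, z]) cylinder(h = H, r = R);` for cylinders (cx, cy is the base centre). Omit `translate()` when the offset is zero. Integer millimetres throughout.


translate([649, 633, 0]) cylinder(h = 2283, r = 248);


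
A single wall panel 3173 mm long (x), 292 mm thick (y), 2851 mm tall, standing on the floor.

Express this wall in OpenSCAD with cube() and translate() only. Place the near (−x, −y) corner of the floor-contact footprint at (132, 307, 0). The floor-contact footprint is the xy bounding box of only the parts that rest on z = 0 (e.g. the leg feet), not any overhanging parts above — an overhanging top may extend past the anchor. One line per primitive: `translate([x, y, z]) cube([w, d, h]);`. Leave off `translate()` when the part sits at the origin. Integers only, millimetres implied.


translate([132, 307, 0]) cube([3173, 292, 2851]);


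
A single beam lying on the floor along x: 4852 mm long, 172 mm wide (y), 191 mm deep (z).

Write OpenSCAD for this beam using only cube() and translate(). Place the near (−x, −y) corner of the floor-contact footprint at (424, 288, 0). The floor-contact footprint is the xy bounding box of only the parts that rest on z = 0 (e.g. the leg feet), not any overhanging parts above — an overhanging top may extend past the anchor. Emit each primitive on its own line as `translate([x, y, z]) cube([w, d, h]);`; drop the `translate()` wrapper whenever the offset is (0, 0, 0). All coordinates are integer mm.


translate([424, 288, 0]) cube([4852, 172, 191]);


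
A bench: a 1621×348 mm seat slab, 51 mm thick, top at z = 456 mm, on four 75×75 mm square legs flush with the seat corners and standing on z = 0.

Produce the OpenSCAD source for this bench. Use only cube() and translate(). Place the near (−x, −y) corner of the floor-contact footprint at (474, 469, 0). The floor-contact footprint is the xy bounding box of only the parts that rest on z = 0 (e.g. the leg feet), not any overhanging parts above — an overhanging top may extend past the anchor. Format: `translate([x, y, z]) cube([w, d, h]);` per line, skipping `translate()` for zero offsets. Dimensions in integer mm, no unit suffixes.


translate([474, 469, 405]) cube([1621, 348, 51]);
translate([474, 469, 0]) cube([75, 75, 405]);
translate([474, 742, 0]) cube([75, 75, 405]);
translate([2020, 469, 0]) cube([75, 75, 405]);
translate([2020, 742, 0]) cube([75, 75, 405]);


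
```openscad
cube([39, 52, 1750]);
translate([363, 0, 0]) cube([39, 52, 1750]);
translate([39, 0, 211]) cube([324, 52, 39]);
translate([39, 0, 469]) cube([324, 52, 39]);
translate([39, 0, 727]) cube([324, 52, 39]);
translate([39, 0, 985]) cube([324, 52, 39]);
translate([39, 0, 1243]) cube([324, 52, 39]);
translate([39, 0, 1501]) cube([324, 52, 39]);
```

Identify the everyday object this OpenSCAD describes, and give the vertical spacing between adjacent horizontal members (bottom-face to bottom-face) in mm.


A ladder. The rung spacing is 258 mm.

Two tall 39×52 posts with 6 short bars between them — a ladder. Adjacent rungs sit at z = 211 and z = 469, so the spacing is 469 − 211 = 258 mm.


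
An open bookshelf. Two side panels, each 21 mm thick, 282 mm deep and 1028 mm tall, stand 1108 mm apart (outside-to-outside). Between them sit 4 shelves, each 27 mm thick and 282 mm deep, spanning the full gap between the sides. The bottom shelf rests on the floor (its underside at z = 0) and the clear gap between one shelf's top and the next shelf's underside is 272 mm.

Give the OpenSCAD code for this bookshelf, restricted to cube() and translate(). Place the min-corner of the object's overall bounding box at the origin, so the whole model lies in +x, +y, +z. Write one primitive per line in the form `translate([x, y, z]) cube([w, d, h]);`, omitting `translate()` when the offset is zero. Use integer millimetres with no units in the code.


cube([21, 282, 1028]);
translate([1087, 0, 0]) cube([21, 282, 1028]);
translate([21, 0, 0]) cube([1066, 282, 27]);
translate([21, 0, 299]) cube([1066, 282, 27]);
translate([21, 0, 598]) cube([1066, 282, 27]);
translate([21, 0, 897]) cube([1066, 282, 27]);


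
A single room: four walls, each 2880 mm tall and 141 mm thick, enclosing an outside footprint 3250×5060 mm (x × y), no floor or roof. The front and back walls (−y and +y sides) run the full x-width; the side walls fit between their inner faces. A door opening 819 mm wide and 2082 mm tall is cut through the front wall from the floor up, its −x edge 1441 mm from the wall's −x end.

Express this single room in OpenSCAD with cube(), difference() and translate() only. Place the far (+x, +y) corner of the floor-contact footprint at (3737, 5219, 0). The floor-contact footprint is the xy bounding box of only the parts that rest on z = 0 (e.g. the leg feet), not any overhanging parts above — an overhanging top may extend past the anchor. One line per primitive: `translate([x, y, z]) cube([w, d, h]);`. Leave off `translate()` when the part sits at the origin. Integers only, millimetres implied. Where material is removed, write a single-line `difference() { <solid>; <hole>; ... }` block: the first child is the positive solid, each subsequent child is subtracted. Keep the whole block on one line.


difference() { translate([487, 159, 0]) cube([3250, 141, 2880]); translate([1928, 159, 0]) cube([819, 141, 2082]); }
translate([487, 5078, 0]) cube([3250, 141, 2880]);
translate([487, 300, 0]) cube([141, 4778, 2880]);
translate([3596, 300, 0]) cube([141, 4778, 2880]);


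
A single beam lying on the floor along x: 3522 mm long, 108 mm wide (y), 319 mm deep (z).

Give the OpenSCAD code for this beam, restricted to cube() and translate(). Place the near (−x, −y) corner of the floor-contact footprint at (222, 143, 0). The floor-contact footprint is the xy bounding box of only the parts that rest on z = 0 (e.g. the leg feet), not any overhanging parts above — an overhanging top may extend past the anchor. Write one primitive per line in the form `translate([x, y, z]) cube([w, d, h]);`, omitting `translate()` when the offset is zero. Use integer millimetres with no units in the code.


translate([222, 143, 0]) cube([3522, 108, 319]);


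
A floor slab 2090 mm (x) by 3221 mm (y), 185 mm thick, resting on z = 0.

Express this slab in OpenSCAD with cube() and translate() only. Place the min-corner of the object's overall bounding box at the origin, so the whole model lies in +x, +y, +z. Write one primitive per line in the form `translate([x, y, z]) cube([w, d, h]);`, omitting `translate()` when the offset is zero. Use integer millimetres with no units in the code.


cube([2090, 3221, 185]);


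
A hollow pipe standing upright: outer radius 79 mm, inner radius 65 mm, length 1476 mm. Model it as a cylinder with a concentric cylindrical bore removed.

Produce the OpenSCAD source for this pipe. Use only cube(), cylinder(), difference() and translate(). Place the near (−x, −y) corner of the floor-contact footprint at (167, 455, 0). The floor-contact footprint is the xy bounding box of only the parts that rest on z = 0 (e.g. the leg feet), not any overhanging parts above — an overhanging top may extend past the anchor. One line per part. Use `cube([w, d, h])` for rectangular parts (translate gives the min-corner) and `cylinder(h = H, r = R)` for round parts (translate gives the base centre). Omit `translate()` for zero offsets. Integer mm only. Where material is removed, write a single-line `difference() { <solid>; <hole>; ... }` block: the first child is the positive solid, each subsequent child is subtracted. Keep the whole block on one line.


difference() { translate([246, 534, 0]) cylinder(h = 1476, r = 79); translate([246, 534, 0]) cylinder(h = 1476, r = 65); }


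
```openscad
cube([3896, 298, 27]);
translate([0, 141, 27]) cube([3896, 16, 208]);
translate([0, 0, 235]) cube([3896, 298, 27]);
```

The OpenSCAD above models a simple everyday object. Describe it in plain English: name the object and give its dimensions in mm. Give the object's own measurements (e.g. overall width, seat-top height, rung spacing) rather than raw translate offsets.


An I-beam lying along x, 3896 mm long. Overall section height 262 mm. Two flanges 298 mm wide (y) and 27 mm thick, one on the floor and one at the top; a web 16 mm thick runs between them, centred on the flange width.


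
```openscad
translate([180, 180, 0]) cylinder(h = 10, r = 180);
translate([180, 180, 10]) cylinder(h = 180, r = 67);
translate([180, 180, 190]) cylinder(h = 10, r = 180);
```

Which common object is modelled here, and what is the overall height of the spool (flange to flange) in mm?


A spool. The overall height is 200 mm.

Three coaxial cylinders, large–small–large — a spool. Two 10 mm flanges and a 180 mm core give 10 + 180 + 10 = 200 mm.


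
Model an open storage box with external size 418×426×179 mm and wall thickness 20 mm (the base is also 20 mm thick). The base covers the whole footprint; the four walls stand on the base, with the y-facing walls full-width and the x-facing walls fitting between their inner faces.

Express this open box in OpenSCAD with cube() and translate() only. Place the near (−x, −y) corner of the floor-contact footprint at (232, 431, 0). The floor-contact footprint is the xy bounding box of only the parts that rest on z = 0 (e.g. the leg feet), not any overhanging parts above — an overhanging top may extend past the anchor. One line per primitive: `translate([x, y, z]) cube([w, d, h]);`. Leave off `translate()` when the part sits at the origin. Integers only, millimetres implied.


translate([232, 431, 0]) cube([418, 426, 20]);
translate([232, 431, 20]) cube([418, 20, 159]);
translate([232, 837, 20]) cube([418, 20, 159]);
translate([232, 451, 20]) cube([20, 386, 159]);
translate([630, 451, 20]) cube([20, 386, 159]);


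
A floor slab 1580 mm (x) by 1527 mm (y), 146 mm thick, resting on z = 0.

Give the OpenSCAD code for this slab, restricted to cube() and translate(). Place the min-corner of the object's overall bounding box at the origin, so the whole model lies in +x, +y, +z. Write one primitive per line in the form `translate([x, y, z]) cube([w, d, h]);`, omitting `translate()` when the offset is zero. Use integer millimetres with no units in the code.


cube([1580, 1527, 146]);


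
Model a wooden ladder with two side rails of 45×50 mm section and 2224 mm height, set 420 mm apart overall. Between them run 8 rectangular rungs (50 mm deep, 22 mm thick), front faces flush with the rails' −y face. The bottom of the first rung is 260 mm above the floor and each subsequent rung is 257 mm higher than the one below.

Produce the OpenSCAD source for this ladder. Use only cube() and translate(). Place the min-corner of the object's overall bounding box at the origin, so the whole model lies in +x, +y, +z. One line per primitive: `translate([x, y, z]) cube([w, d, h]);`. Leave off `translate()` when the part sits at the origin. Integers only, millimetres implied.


cube([45, 50, 2224]);
translate([375, 0, 0]) cube([45, 50, 2224]);
translate([45, 0, 260]) cube([330, 50, 22]);
translate([45, 0, 517]) cube([330, 50, 22]);
translate([45, 0, 774]) cube([330, 50, 22]);
translate([45, 0, 1031]) cube([330, 50, 22]);
translate([45, 0, 1288]) cube([330, 50, 22]);
translate([45, 0, 1545]) cube([330, 50, 22]);
translate([45, 0, 1802]) cube([330, 50, 22]);
translate([45, 0, 2059]) cube([330, 50, 22]);


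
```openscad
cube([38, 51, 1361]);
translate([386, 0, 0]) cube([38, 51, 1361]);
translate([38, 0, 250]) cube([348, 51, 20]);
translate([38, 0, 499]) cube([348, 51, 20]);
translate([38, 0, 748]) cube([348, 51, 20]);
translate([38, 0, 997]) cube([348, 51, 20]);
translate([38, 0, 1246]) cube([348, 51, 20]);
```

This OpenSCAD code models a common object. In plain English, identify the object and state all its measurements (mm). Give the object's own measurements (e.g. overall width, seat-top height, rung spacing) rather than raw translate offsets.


A straight ladder. Two 38×51 mm vertical rails, 1361 mm tall, stand 424 mm apart (outside-to-outside) with their front faces coplanar on the −y side. 5 rungs, each 51 mm deep and 20 mm tall, span between the inner faces of the rails, front faces flush with the rails. The lowest rung's underside is at z = 250 mm and rungs are spaced 249 mm apart (underside to underside).


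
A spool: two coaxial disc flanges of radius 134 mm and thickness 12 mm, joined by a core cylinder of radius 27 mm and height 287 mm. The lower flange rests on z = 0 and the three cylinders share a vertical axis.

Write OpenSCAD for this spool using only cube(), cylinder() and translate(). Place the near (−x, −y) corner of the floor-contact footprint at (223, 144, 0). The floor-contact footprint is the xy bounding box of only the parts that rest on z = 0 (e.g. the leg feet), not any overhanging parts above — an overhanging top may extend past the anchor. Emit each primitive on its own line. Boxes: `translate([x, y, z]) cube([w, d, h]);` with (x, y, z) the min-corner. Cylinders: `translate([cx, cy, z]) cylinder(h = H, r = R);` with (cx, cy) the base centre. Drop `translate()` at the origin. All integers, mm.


translate([357, 278, 0]) cylinder(h = 12, r = 134);
translate([357, 278, 12]) cylinder(h = 287, r = 27);
translate([357, 278, 299]) cylinder(h = 12, r = 134);


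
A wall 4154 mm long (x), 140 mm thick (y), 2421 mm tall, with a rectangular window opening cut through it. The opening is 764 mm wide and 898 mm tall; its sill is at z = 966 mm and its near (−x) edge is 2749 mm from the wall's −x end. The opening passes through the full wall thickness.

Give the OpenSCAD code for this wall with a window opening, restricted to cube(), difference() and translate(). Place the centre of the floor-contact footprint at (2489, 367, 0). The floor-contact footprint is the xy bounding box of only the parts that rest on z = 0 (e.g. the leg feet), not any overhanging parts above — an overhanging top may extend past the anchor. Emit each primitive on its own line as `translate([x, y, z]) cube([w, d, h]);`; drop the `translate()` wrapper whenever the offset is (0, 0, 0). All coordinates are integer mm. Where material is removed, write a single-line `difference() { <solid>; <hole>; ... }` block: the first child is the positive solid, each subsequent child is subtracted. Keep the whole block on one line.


difference() { translate([412, 297, 0]) cube([4154, 140, 2421]); translate([3161, 297, 966]) cube([764, 140, 898]); }


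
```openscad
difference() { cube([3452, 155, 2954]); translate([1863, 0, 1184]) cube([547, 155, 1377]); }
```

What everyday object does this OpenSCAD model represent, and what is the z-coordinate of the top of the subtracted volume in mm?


A wall with a window opening. The window head height is 2561 mm.

A wall with a rectangular opening subtracted — a window. Sill at z = 1184, opening 1377 mm tall, so the head is at 1184 + 1377 = 2561 mm.


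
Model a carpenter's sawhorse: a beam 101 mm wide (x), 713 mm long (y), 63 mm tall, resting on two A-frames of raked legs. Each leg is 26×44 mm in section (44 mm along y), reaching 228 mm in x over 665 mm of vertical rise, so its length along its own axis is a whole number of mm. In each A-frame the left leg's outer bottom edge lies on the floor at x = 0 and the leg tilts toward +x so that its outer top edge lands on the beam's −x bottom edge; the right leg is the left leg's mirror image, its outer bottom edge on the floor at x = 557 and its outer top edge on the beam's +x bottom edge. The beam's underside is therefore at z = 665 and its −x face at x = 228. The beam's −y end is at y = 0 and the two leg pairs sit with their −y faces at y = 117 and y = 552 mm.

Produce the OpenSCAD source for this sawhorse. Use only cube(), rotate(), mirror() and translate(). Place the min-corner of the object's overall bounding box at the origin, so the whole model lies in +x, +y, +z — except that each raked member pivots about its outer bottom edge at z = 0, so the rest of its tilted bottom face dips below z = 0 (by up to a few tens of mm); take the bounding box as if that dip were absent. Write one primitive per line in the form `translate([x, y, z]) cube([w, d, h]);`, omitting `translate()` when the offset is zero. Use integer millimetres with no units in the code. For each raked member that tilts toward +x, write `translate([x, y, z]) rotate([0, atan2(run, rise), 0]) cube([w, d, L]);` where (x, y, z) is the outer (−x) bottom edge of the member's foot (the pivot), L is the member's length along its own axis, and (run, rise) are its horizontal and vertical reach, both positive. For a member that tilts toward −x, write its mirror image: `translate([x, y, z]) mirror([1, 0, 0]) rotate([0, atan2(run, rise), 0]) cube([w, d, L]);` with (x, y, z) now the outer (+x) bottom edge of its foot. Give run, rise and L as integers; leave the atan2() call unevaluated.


translate([228, 0, 665]) cube([101, 713, 63]);
translate([0, 117, 0]) rotate([0, atan2(228, 665), 0]) cube([26, 44, 703]);
translate([557, 117, 0]) mirror([1, 0, 0]) rotate([0, atan2(228, 665), 0]) cube([26, 44, 703]);
translate([0, 552, 0]) rotate([0, atan2(228, 665), 0]) cube([26, 44, 703]);
translate([557, 552, 0]) mirror([1, 0, 0]) rotate([0, atan2(228, 665), 0]) cube([26, 44, 703]);


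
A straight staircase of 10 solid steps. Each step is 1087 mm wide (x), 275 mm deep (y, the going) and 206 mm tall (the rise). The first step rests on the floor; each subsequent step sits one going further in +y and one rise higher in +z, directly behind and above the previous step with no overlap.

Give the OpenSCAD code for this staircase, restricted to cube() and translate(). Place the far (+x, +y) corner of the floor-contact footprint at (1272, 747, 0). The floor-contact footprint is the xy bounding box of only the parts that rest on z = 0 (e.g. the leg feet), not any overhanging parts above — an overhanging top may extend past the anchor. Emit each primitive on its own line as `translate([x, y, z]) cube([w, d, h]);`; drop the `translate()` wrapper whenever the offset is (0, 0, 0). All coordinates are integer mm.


translate([185, 472, 0]) cube([1087, 275, 206]);
translate([185, 747, 206]) cube([1087, 275, 206]);
translate([185, 1022, 412]) cube([1087, 275, 206]);
translate([185, 1297, 618]) cube([1087, 275, 206]);
translate([185, 1572, 824]) cube([1087, 275, 206]);
translate([185, 1847, 1030]) cube([1087, 275, 206]);
translate([185, 2122, 1236]) cube([1087, 275, 206]);
translate([185, 2397, 1442]) cube([1087, 275, 206]);
translate([185, 2672, 1648]) cube([1087, 275, 206]);
translate([185, 2947, 1854]) cube([1087, 275, 206]);


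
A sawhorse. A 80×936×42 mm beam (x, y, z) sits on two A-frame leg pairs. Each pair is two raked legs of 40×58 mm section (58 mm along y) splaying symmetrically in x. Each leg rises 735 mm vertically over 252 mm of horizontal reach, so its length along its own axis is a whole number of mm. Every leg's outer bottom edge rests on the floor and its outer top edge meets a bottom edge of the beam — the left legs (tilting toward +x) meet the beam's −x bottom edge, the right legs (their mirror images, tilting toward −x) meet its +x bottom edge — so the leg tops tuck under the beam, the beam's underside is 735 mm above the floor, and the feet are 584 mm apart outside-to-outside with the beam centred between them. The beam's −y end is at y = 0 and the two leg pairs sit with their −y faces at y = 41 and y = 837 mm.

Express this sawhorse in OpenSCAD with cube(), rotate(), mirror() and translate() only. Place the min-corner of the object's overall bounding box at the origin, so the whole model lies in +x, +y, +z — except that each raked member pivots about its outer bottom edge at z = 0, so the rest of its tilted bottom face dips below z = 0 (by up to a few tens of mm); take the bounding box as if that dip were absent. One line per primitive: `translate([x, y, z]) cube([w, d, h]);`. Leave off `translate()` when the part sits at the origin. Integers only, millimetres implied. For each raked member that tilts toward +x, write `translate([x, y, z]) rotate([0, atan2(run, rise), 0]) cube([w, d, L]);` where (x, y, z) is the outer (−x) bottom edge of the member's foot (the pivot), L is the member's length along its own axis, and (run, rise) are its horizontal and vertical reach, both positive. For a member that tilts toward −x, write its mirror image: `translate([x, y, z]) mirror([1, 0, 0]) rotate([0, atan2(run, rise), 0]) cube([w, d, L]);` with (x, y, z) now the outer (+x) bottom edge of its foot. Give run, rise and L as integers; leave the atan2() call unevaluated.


translate([252, 0, 735]) cube([80, 936, 42]);
translate([0, 41, 0]) rotate([0, atan2(252, 735), 0]) cube([40, 58, 777]);
translate([584, 41, 0]) mirror([1, 0, 0]) rotate([0, atan2(252, 735), 0]) cube([40, 58, 777]);
translate([0, 837, 0]) rotate([0, atan2(252, 735), 0]) cube([40, 58, 777]);
translate([584, 837, 0]) mirror([1, 0, 0]) rotate([0, atan2(252, 735), 0]) cube([40, 58, 777]);


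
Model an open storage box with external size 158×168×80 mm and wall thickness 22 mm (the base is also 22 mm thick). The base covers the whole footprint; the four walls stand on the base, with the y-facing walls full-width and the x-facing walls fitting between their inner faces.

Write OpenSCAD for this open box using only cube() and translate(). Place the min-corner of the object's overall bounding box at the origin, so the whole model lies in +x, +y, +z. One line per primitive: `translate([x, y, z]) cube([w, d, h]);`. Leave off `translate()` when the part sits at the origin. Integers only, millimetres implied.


cube([158, 168, 22]);
translate([0, 0, 22]) cube([158, 22, 58]);
translate([0, 146, 22]) cube([158, 22, 58]);
translate([0, 22, 22]) cube([22, 124, 58]);
translate([136, 22, 22]) cube([22, 124, 58]);


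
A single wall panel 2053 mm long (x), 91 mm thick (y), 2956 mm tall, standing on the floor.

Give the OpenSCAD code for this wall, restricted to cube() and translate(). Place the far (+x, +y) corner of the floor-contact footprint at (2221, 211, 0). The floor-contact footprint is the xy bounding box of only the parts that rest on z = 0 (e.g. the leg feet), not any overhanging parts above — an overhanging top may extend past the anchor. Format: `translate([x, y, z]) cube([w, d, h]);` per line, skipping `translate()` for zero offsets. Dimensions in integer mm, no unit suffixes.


translate([168, 120, 0]) cube([2053, 91, 2956]);


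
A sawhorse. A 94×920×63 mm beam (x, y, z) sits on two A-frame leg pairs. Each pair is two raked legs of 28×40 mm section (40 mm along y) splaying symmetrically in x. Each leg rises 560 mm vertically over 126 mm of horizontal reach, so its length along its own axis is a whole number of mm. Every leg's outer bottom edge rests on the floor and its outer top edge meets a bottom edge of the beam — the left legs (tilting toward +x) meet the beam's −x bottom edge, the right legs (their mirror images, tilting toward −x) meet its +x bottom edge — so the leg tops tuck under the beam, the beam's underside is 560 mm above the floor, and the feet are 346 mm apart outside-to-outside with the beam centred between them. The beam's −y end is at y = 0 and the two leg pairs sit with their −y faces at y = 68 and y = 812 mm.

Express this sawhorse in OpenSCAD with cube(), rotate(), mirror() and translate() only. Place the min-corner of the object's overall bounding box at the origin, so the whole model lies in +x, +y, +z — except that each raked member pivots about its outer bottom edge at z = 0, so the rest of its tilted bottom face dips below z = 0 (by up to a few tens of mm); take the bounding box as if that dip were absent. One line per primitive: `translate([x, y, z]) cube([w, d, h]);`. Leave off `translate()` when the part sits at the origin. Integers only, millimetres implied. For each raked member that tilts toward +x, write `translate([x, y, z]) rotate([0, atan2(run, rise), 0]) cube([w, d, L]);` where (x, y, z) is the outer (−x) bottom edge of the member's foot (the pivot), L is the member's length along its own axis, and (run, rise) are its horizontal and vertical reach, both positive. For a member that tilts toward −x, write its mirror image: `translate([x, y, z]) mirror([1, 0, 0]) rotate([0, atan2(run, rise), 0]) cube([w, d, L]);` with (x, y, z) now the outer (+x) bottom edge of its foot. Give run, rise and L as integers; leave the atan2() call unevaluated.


translate([126, 0, 560]) cube([94, 920, 63]);
translate([0, 68, 0]) rotate([0, atan2(126, 560), 0]) cube([28, 40, 574]);
translate([346, 68, 0]) mirror([1, 0, 0]) rotate([0, atan2(126, 560), 0]) cube([28, 40, 574]);
translate([0, 812, 0]) rotate([0, atan2(126, 560), 0]) cube([28, 40, 574]);
translate([346, 812, 0]) mirror([1, 0, 0]) rotate([0, atan2(126, 560), 0]) cube([28, 40, 574]);


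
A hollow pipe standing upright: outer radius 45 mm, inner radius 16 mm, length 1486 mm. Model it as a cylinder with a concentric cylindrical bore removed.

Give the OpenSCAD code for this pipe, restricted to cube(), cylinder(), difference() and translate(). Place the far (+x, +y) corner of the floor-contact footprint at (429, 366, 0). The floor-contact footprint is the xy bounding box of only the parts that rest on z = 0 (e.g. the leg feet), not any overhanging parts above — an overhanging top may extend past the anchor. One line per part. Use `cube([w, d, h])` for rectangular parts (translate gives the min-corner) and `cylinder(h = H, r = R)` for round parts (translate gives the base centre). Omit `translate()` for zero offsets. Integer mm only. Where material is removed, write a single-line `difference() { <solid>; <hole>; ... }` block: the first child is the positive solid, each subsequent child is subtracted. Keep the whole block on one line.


difference() { translate([384, 321, 0]) cylinder(h = 1486, r = 45); translate([384, 321, 0]) cylinder(h = 1486, r = 16); }


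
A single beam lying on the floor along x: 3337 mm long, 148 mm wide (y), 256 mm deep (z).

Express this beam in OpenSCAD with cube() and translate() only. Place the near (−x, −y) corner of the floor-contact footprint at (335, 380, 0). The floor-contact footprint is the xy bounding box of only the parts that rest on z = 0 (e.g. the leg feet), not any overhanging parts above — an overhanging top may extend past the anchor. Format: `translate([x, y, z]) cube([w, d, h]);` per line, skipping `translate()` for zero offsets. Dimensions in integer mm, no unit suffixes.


translate([335, 380, 0]) cube([3337, 148, 256]);


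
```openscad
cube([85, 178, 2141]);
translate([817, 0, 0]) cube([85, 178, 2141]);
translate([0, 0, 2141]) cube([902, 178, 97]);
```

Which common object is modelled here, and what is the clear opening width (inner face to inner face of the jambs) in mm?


A door frame. The clear opening width is 732 mm.

Two 2141 mm tall posts with a header on top — a door frame. The left jamb is 85 mm wide at x = 0; the right jamb starts at x = 817. The clear opening is 817 − 85 = 732 mm.


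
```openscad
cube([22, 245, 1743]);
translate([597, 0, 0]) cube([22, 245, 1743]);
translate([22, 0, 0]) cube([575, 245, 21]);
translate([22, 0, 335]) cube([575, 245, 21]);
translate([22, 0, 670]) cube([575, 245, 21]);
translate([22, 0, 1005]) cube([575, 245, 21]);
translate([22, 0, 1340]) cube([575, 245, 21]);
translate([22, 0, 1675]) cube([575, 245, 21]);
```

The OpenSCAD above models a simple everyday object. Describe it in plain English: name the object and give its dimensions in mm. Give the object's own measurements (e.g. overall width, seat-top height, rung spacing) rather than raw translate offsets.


An open bookshelf. Two side panels, each 22 mm thick, 245 mm deep and 1743 mm tall, stand 619 mm apart (outside-to-outside). Between them sit 6 shelves, each 21 mm thick and 245 mm deep, spanning the full gap between the sides. The bottom shelf rests on the floor (its underside at z = 0) and the clear gap between one shelf's top and the next shelf's underside is 314 mm.


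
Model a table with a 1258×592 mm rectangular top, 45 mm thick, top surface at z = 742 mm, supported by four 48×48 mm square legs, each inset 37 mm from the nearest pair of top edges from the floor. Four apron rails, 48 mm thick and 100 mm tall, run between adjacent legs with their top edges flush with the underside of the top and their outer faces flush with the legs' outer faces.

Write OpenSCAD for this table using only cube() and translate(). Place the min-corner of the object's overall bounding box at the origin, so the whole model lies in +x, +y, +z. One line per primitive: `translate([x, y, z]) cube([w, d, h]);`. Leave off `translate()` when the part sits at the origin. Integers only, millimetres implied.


translate([0, 0, 697]) cube([1258, 592, 45]);
translate([37, 37, 0]) cube([48, 48, 697]);
translate([1173, 37, 0]) cube([48, 48, 697]);
translate([37, 507, 0]) cube([48, 48, 697]);
translate([1173, 507, 0]) cube([48, 48, 697]);
translate([85, 37, 597]) cube([1088, 48, 100]);
translate([85, 507, 597]) cube([1088, 48, 100]);
translate([37, 85, 597]) cube([48, 422, 100]);
translate([1173, 85, 597]) cube([48, 422, 100]);


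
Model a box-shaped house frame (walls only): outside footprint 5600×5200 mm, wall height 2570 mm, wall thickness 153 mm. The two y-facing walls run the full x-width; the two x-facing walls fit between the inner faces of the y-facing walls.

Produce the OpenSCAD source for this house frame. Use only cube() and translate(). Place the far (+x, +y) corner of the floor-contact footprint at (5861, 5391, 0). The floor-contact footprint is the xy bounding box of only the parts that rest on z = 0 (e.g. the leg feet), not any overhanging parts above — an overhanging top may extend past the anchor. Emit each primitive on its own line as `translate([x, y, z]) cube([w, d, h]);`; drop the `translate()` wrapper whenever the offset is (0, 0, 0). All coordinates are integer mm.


translate([261, 191, 0]) cube([5600, 153, 2570]);
translate([261, 5238, 0]) cube([5600, 153, 2570]);
translate([261, 344, 0]) cube([153, 4894, 2570]);
translate([5708, 344, 0]) cube([153, 4894, 2570]);


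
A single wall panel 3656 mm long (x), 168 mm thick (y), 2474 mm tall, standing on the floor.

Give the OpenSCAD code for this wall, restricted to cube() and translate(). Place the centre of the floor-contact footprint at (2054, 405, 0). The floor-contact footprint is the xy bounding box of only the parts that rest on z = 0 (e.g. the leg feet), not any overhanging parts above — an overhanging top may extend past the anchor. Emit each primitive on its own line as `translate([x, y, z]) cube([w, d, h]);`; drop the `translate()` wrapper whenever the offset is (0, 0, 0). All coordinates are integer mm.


translate([226, 321, 0]) cube([3656, 168, 2474]);


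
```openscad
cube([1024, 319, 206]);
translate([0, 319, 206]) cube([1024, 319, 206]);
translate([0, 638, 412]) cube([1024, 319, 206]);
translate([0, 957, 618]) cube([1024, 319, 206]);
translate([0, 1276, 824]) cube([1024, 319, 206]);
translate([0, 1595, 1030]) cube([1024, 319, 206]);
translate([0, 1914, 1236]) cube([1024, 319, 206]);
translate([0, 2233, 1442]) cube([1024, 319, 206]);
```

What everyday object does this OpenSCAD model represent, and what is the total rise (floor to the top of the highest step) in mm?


A staircase. The total rise is 1648 mm.

8 identical blocks, each offset up and back from the previous — a staircase. Each step is 206 mm tall and there are 8 of them, so the total rise is 8 × 206 = 1648 mm.


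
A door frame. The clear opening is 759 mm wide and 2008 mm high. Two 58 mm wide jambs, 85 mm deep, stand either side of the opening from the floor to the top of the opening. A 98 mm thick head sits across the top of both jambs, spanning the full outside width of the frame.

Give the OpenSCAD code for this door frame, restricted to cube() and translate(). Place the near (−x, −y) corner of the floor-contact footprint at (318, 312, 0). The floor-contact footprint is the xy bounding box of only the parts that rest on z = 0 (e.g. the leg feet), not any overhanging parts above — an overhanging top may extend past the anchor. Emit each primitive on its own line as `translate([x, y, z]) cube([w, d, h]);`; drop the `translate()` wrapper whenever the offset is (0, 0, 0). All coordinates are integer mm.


translate([318, 312, 0]) cube([58, 85, 2008]);
translate([1135, 312, 0]) cube([58, 85, 2008]);
translate([318, 312, 2008]) cube([875, 85, 98]);


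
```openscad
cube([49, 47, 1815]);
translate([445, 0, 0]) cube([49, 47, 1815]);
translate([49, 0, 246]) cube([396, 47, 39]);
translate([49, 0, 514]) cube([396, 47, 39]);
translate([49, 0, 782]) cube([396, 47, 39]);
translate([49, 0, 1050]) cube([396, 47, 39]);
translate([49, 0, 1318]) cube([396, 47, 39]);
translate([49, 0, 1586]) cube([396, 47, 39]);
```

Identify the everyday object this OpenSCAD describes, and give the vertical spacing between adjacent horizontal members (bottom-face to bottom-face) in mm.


A ladder. The rung spacing is 268 mm.

Two tall 49×47 posts with 6 short bars between them — a ladder. Adjacent rungs sit at z = 246 and z = 514, so the spacing is 514 − 246 = 268 mm.


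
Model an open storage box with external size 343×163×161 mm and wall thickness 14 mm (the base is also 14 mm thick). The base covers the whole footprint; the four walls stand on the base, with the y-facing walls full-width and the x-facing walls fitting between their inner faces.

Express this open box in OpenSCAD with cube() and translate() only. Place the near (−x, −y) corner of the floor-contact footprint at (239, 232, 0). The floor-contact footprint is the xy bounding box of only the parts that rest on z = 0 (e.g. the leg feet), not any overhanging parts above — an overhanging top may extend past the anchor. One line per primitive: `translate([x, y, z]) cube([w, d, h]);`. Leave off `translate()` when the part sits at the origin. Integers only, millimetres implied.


translate([239, 232, 0]) cube([343, 163, 14]);
translate([239, 232, 14]) cube([343, 14, 147]);
translate([239, 381, 14]) cube([343, 14, 147]);
translate([239, 246, 14]) cube([14, 135, 147]);
translate([568, 246, 14]) cube([14, 135, 147]);


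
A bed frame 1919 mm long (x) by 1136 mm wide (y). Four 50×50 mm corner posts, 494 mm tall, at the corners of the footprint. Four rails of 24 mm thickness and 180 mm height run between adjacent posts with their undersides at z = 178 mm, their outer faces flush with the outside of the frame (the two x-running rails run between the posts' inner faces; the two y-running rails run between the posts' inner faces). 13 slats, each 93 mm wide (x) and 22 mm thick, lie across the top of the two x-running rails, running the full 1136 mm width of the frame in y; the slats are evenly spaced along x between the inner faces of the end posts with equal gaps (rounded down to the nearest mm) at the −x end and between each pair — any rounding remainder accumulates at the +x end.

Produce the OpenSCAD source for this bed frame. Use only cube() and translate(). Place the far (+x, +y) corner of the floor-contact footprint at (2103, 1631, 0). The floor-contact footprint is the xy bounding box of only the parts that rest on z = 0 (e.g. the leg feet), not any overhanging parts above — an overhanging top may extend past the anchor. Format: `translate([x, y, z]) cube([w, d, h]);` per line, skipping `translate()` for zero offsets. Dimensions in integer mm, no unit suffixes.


translate([184, 495, 0]) cube([50, 50, 494]);
translate([184, 1581, 0]) cube([50, 50, 494]);
translate([2053, 495, 0]) cube([50, 50, 494]);
translate([2053, 1581, 0]) cube([50, 50, 494]);
translate([234, 495, 178]) cube([1819, 24, 180]);
translate([234, 1607, 178]) cube([1819, 24, 180]);
translate([184, 545, 178]) cube([24, 1036, 180]);
translate([2079, 545, 178]) cube([24, 1036, 180]);
translate([277, 495, 358]) cube([93, 1136, 22]);
translate([413, 495, 358]) cube([93, 1136, 22]);
translate([549, 495, 358]) cube([93, 1136, 22]);
translate([685, 495, 358]) cube([93, 1136, 22]);
translate([821, 495, 358]) cube([93, 1136, 22]);
translate([957, 495, 358]) cube([93, 1136, 22]);
translate([1093, 495, 358]) cube([93, 1136, 22]);
translate([1229, 495, 358]) cube([93, 1136, 22]);
translate([1365, 495, 358]) cube([93, 1136, 22]);
translate([1501, 495, 358]) cube([93, 1136, 22]);
translate([1637, 495, 358]) cube([93, 1136, 22]);
translate([1773, 495, 358]) cube([93, 1136, 22]);
translate([1909, 495, 358]) cube([93, 1136, 22]);


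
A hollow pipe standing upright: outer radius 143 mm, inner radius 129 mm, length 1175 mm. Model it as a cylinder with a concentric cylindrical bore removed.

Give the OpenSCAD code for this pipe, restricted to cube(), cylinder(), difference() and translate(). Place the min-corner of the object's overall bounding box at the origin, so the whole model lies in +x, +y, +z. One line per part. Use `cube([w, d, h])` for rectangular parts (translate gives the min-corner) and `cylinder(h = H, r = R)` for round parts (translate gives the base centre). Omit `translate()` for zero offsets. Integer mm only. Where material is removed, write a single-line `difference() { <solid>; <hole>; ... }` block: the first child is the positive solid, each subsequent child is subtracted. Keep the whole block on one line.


difference() { translate([143, 143, 0]) cylinder(h = 1175, r = 143); translate([143, 143, 0]) cylinder(h = 1175, r = 129); }


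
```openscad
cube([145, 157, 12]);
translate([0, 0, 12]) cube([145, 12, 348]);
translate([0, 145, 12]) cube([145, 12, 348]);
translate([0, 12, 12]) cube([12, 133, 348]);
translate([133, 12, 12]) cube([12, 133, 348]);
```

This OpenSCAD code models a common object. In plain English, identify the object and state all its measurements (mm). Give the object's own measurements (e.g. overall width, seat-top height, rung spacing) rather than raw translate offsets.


An open-topped rectangular box: outside dimensions 145×157×360 mm, with a uniform wall and base thickness of 12 mm. The base is a full 145×157 slab on the floor; four walls sit on top of the base. The front and back walls (the −y and +y sides) span the full width; the two side walls fit between them.


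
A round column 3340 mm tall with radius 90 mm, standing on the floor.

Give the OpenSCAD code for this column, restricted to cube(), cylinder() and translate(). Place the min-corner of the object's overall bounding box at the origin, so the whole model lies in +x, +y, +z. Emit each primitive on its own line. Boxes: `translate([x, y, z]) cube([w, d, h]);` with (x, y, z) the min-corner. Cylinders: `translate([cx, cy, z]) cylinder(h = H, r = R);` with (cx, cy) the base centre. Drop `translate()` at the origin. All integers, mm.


translate([90, 90, 0]) cylinder(h = 3340, r = 90);


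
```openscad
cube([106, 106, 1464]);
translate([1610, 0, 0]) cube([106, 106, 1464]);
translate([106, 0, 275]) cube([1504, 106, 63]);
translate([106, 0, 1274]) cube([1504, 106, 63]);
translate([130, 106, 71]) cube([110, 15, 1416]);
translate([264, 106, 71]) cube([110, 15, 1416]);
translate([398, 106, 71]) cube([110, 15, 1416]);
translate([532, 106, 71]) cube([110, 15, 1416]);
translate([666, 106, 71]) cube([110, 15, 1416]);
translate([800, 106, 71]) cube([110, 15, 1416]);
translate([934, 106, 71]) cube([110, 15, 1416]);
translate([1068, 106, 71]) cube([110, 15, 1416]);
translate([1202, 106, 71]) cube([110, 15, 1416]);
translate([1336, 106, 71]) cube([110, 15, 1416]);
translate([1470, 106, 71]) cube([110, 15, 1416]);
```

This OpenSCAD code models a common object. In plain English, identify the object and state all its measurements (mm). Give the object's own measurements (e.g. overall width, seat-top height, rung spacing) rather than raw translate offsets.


A fence section. Two 106×106 mm posts, 1464 mm tall, stand on the floor with a clear span of 1504 mm between their inner faces. Two horizontal rails of 106×63 mm section span the gap between the posts with their undersides at z = 275 mm and z = 1274 mm, flush with the posts' −y face. 11 pickets, each 110 mm wide, 15 mm thick and 1416 mm tall, are fixed to the +y face of the rails with their bottoms at z = 71 mm, spaced across the span with a 24 mm gap after the −x post and between neighbouring pickets, with 30 mm left before the +x post.
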